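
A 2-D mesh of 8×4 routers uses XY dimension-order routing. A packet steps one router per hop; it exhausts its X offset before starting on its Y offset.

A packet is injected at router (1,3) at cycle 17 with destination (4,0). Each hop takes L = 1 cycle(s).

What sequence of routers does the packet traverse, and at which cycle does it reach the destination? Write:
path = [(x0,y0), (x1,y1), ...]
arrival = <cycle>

path = [(1,3), (2,3), (3,3), (4,3), (4,2), (4,1), (4,0)]
arrival = 23

hop 0: (1,3) @ cyc 17
hop 1: (2,3) @ cyc 18  [E]
hop 2: (3,3) @ cyc 19  [E]
hop 3: (4,3) @ cyc 20  [E]
hop 4: (4,2) @ cyc 21  [S]
hop 5: (4,1) @ cyc 22  [S]
hop 6: (4,0) @ cyc 23  [S]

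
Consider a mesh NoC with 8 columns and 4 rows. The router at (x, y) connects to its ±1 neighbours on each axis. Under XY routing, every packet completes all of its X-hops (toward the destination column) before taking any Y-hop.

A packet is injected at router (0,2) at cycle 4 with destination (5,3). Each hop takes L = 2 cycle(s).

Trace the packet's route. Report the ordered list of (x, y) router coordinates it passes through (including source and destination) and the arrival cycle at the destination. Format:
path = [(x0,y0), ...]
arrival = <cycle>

path = [(0,2), (1,2), (2,2), (3,2), (4,2), (5,2), (5,3)]
arrival = 16

hop 0: (0,2) @ cyc 4
hop 1: (1,2) @ cyc 6  [E]
hop 2: (2,2) @ cyc 8  [E]
hop 3: (3,2) @ cyc 10  [E]
hop 4: (4,2) @ cyc 12  [E]
hop 5: (5,2) @ cyc 14  [E]
hop 6: (5,3) @ cyc 16  [N]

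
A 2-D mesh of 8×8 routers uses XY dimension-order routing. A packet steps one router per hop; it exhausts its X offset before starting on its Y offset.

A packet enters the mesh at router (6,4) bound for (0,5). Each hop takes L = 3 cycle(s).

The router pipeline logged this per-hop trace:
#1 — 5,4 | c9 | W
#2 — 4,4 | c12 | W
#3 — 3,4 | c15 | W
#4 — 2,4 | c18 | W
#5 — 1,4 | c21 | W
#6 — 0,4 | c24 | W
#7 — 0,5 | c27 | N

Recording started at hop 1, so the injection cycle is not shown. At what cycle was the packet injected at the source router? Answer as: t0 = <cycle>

t0 = 6

The first recorded entry is hop 1 at cycle 9.
Subtract one hop: t0 = 9 − 3 = 6.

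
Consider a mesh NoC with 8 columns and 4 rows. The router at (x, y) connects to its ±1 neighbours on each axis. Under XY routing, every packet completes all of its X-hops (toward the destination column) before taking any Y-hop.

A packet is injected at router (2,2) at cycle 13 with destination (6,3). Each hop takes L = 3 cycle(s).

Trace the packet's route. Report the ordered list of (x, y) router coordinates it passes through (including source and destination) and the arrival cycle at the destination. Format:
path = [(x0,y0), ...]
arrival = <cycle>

path = [(2,2), (3,2), (4,2), (5,2), (6,2), (6,3)]
arrival = 28

#0 — 2,2 | c13
#1 — 3,2 | c16 | E
#2 — 4,2 | c19 | E
#3 — 5,2 | c22 | E
#4 — 6,2 | c25 | E
#5 — 6,3 | c28 | N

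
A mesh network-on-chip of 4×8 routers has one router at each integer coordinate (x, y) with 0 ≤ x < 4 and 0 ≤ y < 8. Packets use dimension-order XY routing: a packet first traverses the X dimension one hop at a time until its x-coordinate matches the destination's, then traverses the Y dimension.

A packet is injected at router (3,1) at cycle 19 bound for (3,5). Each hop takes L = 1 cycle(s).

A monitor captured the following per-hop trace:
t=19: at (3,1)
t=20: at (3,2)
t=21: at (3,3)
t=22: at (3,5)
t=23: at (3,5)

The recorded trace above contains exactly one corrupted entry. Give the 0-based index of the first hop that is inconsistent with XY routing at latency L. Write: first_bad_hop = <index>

first_bad_hop = 3

hop 1: step (+0,+1), +1 cyc — ok
hop 2: step (+0,+1), +1 cyc — ok
hop 3: step (+0,+2), +1 cyc — BAD: non-unit step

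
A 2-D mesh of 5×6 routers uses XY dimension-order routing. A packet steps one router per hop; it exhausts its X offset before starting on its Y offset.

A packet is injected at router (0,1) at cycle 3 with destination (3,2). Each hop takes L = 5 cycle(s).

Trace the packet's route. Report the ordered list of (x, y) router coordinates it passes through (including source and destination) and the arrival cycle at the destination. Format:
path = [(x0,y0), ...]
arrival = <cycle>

path = [(0,1), (1,1), (2,1), (3,1), (3,2)]
arrival = 23

src (0,1)  cyc=3
E→(1,1)  cyc=8
E→(2,1)  cyc=13
E→(3,1)  cyc=18
N→(3,2)  cyc=23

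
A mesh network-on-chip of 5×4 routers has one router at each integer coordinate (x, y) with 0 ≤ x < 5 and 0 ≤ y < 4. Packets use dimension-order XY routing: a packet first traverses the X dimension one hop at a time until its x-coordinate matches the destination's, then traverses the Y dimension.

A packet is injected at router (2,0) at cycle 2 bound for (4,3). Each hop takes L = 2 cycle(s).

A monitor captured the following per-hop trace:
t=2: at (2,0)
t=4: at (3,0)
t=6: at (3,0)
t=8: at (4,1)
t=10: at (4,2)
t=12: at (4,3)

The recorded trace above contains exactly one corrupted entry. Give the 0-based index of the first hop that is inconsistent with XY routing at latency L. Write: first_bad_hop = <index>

hop 1: step (+1,+0), +2 cyc — ok
hop 2: step (+0,+0), +2 cyc — BAD: non-unit step

first_bad_hop = 2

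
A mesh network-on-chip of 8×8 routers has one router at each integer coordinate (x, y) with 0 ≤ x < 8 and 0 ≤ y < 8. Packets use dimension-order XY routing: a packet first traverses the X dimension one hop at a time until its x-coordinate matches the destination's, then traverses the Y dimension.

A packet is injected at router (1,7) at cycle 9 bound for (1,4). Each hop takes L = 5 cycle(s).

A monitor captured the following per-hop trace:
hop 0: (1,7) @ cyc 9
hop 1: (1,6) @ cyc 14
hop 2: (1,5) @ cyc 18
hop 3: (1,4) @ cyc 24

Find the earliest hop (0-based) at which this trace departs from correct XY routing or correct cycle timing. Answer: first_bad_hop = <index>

first_bad_hop = 2

check 1→ d=(0,-1) cyc+5: ok
check 2→ d=(0,-1) cyc+4: BAD: Δcyc=4≠L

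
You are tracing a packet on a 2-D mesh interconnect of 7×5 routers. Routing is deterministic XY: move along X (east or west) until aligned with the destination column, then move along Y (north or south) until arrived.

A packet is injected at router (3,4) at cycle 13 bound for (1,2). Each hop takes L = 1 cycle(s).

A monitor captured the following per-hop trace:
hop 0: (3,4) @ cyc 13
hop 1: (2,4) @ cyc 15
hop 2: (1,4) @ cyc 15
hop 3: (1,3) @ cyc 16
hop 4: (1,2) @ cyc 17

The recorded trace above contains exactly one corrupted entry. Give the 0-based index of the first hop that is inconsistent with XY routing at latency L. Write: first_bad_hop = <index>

first_bad_hop = 1

  1: Δx=-1 Δy=+0 Δt=2 [BAD: Δcyc=2≠L]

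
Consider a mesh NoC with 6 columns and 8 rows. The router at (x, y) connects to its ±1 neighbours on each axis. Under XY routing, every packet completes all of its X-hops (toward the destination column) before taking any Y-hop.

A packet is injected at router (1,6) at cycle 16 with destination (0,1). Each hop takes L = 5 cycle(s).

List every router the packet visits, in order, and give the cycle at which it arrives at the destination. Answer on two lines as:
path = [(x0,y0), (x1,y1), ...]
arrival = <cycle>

path = [(1,6), (0,6), (0,5), (0,4), (0,3), (0,2), (0,1)]
arrival = 46

  0. router=(1,6) cycle=16 (inject)
  1. router=(0,6) cycle=21 dir=W
  2. router=(0,5) cycle=26 dir=S
  3. router=(0,4) cycle=31 dir=S
  4. router=(0,3) cycle=36 dir=S
  5. router=(0,2) cycle=41 dir=S
  6. router=(0,1) cycle=46 dir=S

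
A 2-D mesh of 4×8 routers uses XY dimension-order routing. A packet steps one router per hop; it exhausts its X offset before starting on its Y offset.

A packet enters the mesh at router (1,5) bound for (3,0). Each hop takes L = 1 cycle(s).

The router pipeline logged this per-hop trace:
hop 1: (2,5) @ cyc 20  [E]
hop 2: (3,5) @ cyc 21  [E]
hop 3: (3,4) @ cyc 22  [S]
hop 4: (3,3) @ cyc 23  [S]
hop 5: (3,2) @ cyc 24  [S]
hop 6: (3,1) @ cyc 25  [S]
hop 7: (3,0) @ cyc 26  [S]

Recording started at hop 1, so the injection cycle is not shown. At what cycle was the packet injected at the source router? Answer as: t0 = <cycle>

cyc[1] = 20 and cyc[k] = t0 + k·L for every k.
Subtract one hop: t0 = 20 − 1 = 19.

t0 = 19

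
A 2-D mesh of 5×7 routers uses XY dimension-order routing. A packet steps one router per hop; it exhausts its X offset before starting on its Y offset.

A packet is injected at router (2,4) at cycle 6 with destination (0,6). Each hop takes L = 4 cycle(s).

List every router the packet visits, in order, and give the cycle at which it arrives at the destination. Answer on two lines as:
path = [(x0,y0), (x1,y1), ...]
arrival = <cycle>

path = [(2,4), (1,4), (0,4), (0,5), (0,6)]
arrival = 22

src (2,4)  cyc=6
W→(1,4)  cyc=10
W→(0,4)  cyc=14
N→(0,5)  cyc=18
N→(0,6)  cyc=22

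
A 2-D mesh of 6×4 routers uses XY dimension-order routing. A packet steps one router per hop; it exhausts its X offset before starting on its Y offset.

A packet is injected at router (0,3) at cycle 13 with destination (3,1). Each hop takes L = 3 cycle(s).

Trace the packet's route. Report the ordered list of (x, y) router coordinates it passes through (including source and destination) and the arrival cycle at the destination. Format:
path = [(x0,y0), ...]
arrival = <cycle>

  0. router=(0,3) cycle=13 (inject)
  1. router=(1,3) cycle=16 dir=E
  2. router=(2,3) cycle=19 dir=E
  3. router=(3,3) cycle=22 dir=E
  4. router=(3,2) cycle=25 dir=S
  5. router=(3,1) cycle=28 dir=S

path = [(0,3), (1,3), (2,3), (3,3), (3,2), (3,1)]
arrival = 28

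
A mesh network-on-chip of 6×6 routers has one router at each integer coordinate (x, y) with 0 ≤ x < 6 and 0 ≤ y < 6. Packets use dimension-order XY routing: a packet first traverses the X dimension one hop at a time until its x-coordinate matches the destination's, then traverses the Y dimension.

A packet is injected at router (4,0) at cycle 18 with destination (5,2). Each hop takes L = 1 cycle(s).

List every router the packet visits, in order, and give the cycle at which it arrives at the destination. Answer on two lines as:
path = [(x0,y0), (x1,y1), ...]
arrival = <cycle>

path = [(4,0), (5,0), (5,1), (5,2)]
arrival = 21

src (4,0)  cyc=18
E→(5,0)  cyc=19
N→(5,1)  cyc=20
N→(5,2)  cyc=21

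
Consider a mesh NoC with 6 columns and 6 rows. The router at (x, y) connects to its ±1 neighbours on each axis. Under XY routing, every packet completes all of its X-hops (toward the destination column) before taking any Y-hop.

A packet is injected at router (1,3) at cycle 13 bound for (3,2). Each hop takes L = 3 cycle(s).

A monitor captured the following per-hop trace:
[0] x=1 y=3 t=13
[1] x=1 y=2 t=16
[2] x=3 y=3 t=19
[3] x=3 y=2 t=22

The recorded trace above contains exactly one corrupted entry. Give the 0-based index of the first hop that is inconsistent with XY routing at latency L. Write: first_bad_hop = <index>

[1] (+0,-1) / 3c ⇒ BAD: Y-move but x=1≠3

first_bad_hop = 1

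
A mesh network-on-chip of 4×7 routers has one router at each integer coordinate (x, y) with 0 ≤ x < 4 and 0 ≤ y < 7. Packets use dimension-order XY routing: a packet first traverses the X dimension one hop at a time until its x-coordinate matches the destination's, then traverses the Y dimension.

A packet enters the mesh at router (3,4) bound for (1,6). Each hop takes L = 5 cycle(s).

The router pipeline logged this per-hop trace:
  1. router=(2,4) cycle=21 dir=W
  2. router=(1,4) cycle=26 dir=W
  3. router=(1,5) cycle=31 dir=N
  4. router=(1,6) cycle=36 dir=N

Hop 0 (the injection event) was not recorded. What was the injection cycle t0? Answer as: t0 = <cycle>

t0 = 16

Hop 1 reached at cycle 21; hop k is at t0 + k·L.
So t0 = 21 − 1·5 = 16.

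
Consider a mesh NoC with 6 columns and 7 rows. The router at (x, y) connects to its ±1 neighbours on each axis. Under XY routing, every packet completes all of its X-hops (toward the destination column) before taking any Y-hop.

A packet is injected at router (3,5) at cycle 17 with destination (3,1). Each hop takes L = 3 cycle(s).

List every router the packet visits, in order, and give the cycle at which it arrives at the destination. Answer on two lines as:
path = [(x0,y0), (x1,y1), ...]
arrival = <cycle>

[0] x=3 y=5 t=17
[1] x=3 y=4 t=20 →S
[2] x=3 y=3 t=23 →S
[3] x=3 y=2 t=26 →S
[4] x=3 y=1 t=29 →S

path = [(3,5), (3,4), (3,3), (3,2), (3,1)]
arrival = 29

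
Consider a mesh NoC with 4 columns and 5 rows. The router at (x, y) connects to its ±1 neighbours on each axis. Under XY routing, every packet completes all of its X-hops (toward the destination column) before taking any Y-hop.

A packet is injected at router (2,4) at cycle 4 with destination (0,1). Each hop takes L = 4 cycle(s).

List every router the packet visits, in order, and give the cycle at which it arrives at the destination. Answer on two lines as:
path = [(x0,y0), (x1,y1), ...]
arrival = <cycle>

path = [(2,4), (1,4), (0,4), (0,3), (0,2), (0,1)]
arrival = 24

  0. router=(2,4) cycle=4 (inject)
  1. router=(1,4) cycle=8 dir=W
  2. router=(0,4) cycle=12 dir=W
  3. router=(0,3) cycle=16 dir=S
  4. router=(0,2) cycle=20 dir=S
  5. router=(0,1) cycle=24 dir=S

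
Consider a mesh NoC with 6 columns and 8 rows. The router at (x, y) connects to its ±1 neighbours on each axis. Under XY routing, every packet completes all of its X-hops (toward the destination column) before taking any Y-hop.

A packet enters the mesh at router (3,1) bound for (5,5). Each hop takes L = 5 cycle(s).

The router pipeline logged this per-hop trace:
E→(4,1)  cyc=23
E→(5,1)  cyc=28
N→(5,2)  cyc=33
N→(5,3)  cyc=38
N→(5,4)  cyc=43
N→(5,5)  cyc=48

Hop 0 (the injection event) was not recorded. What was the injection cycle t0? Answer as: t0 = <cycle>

The first recorded entry is hop 1 at cycle 23.
Therefore t0 = 23 − L = 18.

t0 = 18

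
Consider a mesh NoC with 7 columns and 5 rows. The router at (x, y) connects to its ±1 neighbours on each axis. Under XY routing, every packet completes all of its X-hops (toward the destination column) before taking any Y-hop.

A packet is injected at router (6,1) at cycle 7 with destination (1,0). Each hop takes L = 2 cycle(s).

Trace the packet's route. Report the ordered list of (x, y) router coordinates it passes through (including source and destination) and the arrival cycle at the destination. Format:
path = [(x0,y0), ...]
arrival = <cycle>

path = [(6,1), (5,1), (4,1), (3,1), (2,1), (1,1), (1,0)]
arrival = 19

t=7: at (6,1)
t=9: at (5,1) after W
t=11: at (4,1) after W
t=13: at (3,1) after W
t=15: at (2,1) after W
t=17: at (1,1) after W
t=19: at (1,0) after S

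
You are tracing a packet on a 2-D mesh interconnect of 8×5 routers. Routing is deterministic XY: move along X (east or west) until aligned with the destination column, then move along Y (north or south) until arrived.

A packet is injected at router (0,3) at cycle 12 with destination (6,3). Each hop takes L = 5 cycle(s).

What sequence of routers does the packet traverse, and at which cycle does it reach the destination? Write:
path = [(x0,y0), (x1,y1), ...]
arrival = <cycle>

path = [(0,3), (1,3), (2,3), (3,3), (4,3), (5,3), (6,3)]
arrival = 42

hop 0: (0,3) @ cyc 12
hop 1: (1,3) @ cyc 17  [E]
hop 2: (2,3) @ cyc 22  [E]
hop 3: (3,3) @ cyc 27  [E]
hop 4: (4,3) @ cyc 32  [E]
hop 5: (5,3) @ cyc 37  [E]
hop 6: (6,3) @ cyc 42  [E]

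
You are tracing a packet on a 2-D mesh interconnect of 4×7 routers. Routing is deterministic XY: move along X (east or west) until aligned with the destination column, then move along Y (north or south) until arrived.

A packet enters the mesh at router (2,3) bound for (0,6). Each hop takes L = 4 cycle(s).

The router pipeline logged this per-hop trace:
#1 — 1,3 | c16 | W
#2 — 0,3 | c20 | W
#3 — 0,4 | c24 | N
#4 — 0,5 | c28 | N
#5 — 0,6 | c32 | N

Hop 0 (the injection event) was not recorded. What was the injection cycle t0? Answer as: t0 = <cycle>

At hop 1 the cycle is 16; in general cyc_k = t0 + kL.
Therefore t0 = 16 − L = 12.

t0 = 12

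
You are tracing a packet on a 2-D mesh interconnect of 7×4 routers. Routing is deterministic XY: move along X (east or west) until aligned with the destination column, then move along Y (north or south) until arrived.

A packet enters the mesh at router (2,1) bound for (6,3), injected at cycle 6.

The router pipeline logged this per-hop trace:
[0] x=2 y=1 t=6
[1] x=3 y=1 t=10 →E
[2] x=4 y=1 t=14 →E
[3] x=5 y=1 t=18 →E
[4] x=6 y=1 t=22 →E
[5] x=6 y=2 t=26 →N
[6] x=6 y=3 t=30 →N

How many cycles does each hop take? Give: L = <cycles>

cyc[1] − cyc[0] = 10 − 6 = 4.
One hop costs L cycles, so L = 4.

L = 4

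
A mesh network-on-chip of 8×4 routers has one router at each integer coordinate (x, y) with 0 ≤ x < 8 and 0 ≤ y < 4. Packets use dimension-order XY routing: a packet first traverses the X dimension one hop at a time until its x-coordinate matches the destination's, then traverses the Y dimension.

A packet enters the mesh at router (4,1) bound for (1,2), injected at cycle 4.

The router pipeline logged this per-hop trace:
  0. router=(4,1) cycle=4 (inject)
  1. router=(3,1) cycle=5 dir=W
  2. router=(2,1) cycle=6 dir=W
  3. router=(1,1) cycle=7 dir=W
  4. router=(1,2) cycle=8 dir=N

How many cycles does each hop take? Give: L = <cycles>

From hop 0 (4) to hop 1 (5): +1 cycles.
That increment is L by definition: L = 1.

L = 1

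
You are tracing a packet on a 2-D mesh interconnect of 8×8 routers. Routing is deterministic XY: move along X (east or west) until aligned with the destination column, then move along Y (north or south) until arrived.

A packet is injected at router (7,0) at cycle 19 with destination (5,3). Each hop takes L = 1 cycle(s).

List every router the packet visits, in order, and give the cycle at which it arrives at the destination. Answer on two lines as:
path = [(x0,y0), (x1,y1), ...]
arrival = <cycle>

[0] x=7 y=0 t=19
[1] x=6 y=0 t=20 →W
[2] x=5 y=0 t=21 →W
[3] x=5 y=1 t=22 →N
[4] x=5 y=2 t=23 →N
[5] x=5 y=3 t=24 →N

path = [(7,0), (6,0), (5,0), (5,1), (5,2), (5,3)]
arrival = 24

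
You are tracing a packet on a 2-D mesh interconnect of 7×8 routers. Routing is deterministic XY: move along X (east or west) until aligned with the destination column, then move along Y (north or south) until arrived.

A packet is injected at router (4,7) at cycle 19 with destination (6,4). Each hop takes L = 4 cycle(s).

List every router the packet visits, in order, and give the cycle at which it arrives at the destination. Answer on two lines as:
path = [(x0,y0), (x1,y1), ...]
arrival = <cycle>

path = [(4,7), (5,7), (6,7), (6,6), (6,5), (6,4)]
arrival = 39

#0 — 4,7 | c19
#1 — 5,7 | c23 | E
#2 — 6,7 | c27 | E
#3 — 6,6 | c31 | S
#4 — 6,5 | c35 | S
#5 — 6,4 | c39 | S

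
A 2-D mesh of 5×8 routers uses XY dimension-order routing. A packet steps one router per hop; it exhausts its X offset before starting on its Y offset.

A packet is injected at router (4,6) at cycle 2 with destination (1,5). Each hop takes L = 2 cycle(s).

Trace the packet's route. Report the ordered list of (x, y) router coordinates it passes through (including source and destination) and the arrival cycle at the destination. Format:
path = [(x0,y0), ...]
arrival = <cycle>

path = [(4,6), (3,6), (2,6), (1,6), (1,5)]
arrival = 10

  0. router=(4,6) cycle=2 (inject)
  1. router=(3,6) cycle=4 dir=W
  2. router=(2,6) cycle=6 dir=W
  3. router=(1,6) cycle=8 dir=W
  4. router=(1,5) cycle=10 dir=S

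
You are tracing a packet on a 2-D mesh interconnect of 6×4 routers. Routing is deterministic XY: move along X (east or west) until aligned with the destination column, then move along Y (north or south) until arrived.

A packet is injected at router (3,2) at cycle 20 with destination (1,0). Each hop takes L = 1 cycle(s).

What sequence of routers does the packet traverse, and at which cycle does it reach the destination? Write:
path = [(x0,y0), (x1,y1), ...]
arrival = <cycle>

#0 — 3,2 | c20
#1 — 2,2 | c21 | W
#2 — 1,2 | c22 | W
#3 — 1,1 | c23 | S
#4 — 1,0 | c24 | S

path = [(3,2), (2,2), (1,2), (1,1), (1,0)]
arrival = 24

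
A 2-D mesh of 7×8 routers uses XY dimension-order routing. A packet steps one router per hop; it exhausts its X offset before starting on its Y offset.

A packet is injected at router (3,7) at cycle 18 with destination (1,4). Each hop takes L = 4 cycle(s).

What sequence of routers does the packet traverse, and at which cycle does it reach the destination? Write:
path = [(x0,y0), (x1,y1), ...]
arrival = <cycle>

  0. router=(3,7) cycle=18 (inject)
  1. router=(2,7) cycle=22 dir=W
  2. router=(1,7) cycle=26 dir=W
  3. router=(1,6) cycle=30 dir=S
  4. router=(1,5) cycle=34 dir=S
  5. router=(1,4) cycle=38 dir=S

path = [(3,7), (2,7), (1,7), (1,6), (1,5), (1,4)]
arrival = 38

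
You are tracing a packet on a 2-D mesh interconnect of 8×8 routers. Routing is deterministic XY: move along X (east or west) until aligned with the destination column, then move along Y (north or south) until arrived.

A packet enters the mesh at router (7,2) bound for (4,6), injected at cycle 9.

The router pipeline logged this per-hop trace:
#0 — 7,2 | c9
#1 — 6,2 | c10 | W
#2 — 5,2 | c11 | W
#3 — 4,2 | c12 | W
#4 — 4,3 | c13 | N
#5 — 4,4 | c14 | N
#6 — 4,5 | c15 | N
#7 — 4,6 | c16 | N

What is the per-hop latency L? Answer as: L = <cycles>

Between hops 0 and 1 the cycle counter advances 10 − 9 = 1.
One hop costs L cycles, so L = 1.

L = 1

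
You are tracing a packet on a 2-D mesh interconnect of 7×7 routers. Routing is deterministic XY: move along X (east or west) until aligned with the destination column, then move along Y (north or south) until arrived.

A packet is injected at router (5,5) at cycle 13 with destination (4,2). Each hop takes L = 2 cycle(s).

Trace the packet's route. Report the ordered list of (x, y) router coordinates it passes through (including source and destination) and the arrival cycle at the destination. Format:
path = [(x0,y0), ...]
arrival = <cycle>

  0. router=(5,5) cycle=13 (inject)
  1. router=(4,5) cycle=15 dir=W
  2. router=(4,4) cycle=17 dir=S
  3. router=(4,3) cycle=19 dir=S
  4. router=(4,2) cycle=21 dir=S

path = [(5,5), (4,5), (4,4), (4,3), (4,2)]
arrival = 21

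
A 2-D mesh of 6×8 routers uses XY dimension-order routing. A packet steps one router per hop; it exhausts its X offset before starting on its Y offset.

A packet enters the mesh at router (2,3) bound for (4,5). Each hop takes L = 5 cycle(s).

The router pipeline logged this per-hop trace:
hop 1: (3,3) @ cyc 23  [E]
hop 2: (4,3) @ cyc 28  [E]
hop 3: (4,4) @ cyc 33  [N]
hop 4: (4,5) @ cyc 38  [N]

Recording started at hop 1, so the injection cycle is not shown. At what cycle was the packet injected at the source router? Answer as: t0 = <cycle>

t0 = 18

The first recorded entry is hop 1 at cycle 23.
Therefore t0 = 23 − L = 18.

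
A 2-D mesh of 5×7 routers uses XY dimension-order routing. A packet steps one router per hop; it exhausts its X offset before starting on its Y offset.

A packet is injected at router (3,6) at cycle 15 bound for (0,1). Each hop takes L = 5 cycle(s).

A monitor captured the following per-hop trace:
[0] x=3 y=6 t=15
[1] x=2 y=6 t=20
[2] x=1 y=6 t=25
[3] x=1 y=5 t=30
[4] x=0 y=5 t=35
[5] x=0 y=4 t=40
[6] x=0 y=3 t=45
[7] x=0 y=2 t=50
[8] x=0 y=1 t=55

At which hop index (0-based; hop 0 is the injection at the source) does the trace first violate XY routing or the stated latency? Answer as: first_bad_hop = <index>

[1] (-1,+0) / 5c ⇒ ok
[2] (-1,+0) / 5c ⇒ ok
[3] (+0,-1) / 5c ⇒ BAD: Y-move but x=1≠0

first_bad_hop = 3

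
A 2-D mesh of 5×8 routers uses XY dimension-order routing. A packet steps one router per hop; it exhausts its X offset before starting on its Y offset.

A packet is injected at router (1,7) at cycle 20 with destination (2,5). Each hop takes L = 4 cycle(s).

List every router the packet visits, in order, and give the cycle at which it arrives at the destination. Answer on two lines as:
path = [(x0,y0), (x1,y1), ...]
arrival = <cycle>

path = [(1,7), (2,7), (2,6), (2,5)]
arrival = 32

hop 0: (1,7) @ cyc 20
hop 1: (2,7) @ cyc 24  [E]
hop 2: (2,6) @ cyc 28  [S]
hop 3: (2,5) @ cyc 32  [S]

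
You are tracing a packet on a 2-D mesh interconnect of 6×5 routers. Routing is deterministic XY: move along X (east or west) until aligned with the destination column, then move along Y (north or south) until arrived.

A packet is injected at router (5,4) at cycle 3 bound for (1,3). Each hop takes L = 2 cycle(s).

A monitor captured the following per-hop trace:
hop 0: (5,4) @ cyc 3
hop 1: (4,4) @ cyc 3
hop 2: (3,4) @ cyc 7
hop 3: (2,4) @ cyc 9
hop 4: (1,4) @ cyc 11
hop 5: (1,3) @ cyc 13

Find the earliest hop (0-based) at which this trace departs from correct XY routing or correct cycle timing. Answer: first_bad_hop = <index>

first_bad_hop = 1

[1] (-1,+0) / 0c ⇒ BAD: Δcyc=0≠L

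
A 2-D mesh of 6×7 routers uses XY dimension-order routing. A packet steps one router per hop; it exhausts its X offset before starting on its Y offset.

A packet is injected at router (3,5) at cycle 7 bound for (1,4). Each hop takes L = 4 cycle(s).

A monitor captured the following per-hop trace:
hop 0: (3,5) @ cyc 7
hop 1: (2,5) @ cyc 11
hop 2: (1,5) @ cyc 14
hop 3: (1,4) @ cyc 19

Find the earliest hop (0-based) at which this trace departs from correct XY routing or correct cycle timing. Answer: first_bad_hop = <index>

[1] (-1,+0) / 4c ⇒ ok
[2] (-1,+0) / 3c ⇒ BAD: Δcyc=3≠L

first_bad_hop = 2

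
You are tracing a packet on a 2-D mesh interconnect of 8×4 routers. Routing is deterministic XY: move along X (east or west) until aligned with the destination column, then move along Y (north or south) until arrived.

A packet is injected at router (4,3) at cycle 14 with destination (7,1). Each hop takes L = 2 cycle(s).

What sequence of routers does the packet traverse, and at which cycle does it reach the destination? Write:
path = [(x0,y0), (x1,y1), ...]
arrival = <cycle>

path = [(4,3), (5,3), (6,3), (7,3), (7,2), (7,1)]
arrival = 24

t=14: at (4,3)
t=16: at (5,3) after E
t=18: at (6,3) after E
t=20: at (7,3) after E
t=22: at (7,2) after S
t=24: at (7,1) after S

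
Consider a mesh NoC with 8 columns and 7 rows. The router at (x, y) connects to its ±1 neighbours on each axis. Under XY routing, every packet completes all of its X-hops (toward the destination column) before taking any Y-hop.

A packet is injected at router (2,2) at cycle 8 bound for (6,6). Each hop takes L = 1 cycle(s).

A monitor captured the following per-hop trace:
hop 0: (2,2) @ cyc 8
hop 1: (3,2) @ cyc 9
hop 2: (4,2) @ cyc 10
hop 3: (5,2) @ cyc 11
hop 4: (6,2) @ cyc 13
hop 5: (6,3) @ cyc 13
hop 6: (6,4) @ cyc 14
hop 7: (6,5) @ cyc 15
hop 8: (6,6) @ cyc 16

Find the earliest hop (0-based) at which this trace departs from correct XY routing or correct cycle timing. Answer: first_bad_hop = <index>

first_bad_hop = 4

  1: Δx=+1 Δy=+0 Δt=1 [ok]
  2: Δx=+1 Δy=+0 Δt=1 [ok]
  3: Δx=+1 Δy=+0 Δt=1 [ok]
  4: Δx=+1 Δy=+0 Δt=2 [BAD: Δcyc=2≠L]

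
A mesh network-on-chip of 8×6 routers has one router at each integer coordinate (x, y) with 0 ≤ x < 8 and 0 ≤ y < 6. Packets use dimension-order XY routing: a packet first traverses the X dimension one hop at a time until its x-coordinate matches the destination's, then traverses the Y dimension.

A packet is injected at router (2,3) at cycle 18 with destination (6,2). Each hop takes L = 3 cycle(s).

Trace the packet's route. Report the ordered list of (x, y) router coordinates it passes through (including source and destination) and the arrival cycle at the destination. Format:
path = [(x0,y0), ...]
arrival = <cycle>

path = [(2,3), (3,3), (4,3), (5,3), (6,3), (6,2)]
arrival = 33

#0 — 2,3 | c18
#1 — 3,3 | c21 | E
#2 — 4,3 | c24 | E
#3 — 5,3 | c27 | E
#4 — 6,3 | c30 | E
#5 — 6,2 | c33 | S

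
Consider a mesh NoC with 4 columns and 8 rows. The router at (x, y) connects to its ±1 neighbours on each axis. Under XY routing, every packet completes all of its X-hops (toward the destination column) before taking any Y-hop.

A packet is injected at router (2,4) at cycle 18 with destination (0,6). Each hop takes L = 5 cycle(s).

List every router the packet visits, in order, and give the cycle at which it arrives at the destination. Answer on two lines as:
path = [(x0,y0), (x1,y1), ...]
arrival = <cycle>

t=18: at (2,4)
t=23: at (1,4) after W
t=28: at (0,4) after W
t=33: at (0,5) after N
t=38: at (0,6) after N

path = [(2,4), (1,4), (0,4), (0,5), (0,6)]
arrival = 38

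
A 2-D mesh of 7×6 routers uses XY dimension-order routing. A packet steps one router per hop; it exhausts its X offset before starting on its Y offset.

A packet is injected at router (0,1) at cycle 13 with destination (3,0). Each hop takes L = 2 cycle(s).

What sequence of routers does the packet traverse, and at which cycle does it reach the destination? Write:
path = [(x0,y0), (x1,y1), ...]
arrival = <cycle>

path = [(0,1), (1,1), (2,1), (3,1), (3,0)]
arrival = 21

hop 0: (0,1) @ cyc 13
hop 1: (1,1) @ cyc 15  [E]
hop 2: (2,1) @ cyc 17  [E]
hop 3: (3,1) @ cyc 19  [E]
hop 4: (3,0) @ cyc 21  [S]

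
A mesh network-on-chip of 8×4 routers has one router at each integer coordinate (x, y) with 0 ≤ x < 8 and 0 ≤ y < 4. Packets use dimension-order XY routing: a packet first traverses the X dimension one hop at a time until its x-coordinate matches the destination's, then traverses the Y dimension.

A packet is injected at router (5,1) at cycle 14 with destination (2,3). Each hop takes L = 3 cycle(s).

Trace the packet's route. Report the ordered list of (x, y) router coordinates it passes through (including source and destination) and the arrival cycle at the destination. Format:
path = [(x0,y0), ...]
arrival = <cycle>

t=14: at (5,1)
t=17: at (4,1) after W
t=20: at (3,1) after W
t=23: at (2,1) after W
t=26: at (2,2) after N
t=29: at (2,3) after N

path = [(5,1), (4,1), (3,1), (2,1), (2,2), (2,3)]
arrival = 29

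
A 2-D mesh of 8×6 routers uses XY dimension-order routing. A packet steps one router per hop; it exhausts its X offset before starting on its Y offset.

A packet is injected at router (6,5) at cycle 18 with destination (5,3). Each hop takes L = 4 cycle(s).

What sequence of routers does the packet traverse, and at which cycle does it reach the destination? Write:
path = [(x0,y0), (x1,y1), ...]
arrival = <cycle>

[0] x=6 y=5 t=18
[1] x=5 y=5 t=22 →W
[2] x=5 y=4 t=26 →S
[3] x=5 y=3 t=30 →S

path = [(6,5), (5,5), (5,4), (5,3)]
arrival = 30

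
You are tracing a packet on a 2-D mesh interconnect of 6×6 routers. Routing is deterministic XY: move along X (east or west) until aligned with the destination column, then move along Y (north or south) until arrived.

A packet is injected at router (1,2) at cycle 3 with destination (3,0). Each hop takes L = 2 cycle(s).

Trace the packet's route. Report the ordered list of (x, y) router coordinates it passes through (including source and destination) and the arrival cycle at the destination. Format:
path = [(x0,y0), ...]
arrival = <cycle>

src (1,2)  cyc=3
E→(2,2)  cyc=5
E→(3,2)  cyc=7
S→(3,1)  cyc=9
S→(3,0)  cyc=11

path = [(1,2), (2,2), (3,2), (3,1), (3,0)]
arrival = 11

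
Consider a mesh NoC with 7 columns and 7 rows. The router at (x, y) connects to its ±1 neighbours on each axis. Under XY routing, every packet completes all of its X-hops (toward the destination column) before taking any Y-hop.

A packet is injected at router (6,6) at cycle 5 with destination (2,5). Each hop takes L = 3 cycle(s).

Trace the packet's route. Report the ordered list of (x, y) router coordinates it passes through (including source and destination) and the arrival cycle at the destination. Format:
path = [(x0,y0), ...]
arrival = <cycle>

path = [(6,6), (5,6), (4,6), (3,6), (2,6), (2,5)]
arrival = 20

hop 0: (6,6) @ cyc 5
hop 1: (5,6) @ cyc 8  [W]
hop 2: (4,6) @ cyc 11  [W]
hop 3: (3,6) @ cyc 14  [W]
hop 4: (2,6) @ cyc 17  [W]
hop 5: (2,5) @ cyc 20  [S]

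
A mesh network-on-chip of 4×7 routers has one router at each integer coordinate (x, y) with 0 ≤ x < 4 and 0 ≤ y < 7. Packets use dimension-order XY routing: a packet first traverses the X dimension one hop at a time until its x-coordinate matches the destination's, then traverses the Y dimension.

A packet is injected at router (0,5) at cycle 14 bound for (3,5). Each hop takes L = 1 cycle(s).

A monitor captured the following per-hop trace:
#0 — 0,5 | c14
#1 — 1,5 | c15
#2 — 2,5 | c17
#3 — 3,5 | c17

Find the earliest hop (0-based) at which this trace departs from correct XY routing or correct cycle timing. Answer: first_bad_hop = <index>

check 1→ d=(1,0) cyc+1: ok
check 2→ d=(1,0) cyc+2: BAD: Δcyc=2≠L

first_bad_hop = 2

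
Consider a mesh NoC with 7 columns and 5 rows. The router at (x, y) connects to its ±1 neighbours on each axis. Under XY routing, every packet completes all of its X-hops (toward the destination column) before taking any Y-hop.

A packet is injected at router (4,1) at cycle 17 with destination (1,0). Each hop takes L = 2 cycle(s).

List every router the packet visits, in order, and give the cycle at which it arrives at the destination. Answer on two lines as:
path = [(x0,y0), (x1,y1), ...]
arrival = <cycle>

hop 0: (4,1) @ cyc 17
hop 1: (3,1) @ cyc 19  [W]
hop 2: (2,1) @ cyc 21  [W]
hop 3: (1,1) @ cyc 23  [W]
hop 4: (1,0) @ cyc 25  [S]

path = [(4,1), (3,1), (2,1), (1,1), (1,0)]
arrival = 25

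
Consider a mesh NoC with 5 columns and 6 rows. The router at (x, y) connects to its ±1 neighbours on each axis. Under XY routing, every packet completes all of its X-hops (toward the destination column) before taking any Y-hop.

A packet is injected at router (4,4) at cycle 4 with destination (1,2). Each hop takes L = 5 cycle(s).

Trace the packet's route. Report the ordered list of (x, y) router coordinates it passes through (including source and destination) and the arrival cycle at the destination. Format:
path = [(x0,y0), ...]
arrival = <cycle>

  0. router=(4,4) cycle=4 (inject)
  1. router=(3,4) cycle=9 dir=W
  2. router=(2,4) cycle=14 dir=W
  3. router=(1,4) cycle=19 dir=W
  4. router=(1,3) cycle=24 dir=S
  5. router=(1,2) cycle=29 dir=S

path = [(4,4), (3,4), (2,4), (1,4), (1,3), (1,2)]
arrival = 29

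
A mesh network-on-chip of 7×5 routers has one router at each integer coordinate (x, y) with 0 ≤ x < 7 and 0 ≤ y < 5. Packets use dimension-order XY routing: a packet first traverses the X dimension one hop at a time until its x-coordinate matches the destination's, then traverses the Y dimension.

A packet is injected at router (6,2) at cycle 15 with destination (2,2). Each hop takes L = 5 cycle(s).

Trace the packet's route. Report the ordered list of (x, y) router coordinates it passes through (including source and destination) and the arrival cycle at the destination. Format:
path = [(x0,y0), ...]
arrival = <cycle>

path = [(6,2), (5,2), (4,2), (3,2), (2,2)]
arrival = 35

hop 0: (6,2) @ cyc 15
hop 1: (5,2) @ cyc 20  [W]
hop 2: (4,2) @ cyc 25  [W]
hop 3: (3,2) @ cyc 30  [W]
hop 4: (2,2) @ cyc 35  [W]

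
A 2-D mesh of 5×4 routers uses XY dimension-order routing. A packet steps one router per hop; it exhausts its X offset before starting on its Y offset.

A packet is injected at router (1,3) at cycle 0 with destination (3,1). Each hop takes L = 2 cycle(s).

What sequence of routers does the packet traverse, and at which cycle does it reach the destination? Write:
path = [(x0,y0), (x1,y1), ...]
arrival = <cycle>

t=0: at (1,3)
t=2: at (2,3) after E
t=4: at (3,3) after E
t=6: at (3,2) after S
t=8: at (3,1) after S

path = [(1,3), (2,3), (3,3), (3,2), (3,1)]
arrival = 8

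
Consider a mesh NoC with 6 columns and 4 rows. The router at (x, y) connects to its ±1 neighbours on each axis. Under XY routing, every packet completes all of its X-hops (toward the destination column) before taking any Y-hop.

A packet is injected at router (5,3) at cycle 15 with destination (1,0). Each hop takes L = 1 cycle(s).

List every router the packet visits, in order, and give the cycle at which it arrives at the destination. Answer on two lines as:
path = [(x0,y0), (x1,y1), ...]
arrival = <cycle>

#0 — 5,3 | c15
#1 — 4,3 | c16 | W
#2 — 3,3 | c17 | W
#3 — 2,3 | c18 | W
#4 — 1,3 | c19 | W
#5 — 1,2 | c20 | S
#6 — 1,1 | c21 | S
#7 — 1,0 | c22 | S

path = [(5,3), (4,3), (3,3), (2,3), (1,3), (1,2), (1,1), (1,0)]
arrival = 22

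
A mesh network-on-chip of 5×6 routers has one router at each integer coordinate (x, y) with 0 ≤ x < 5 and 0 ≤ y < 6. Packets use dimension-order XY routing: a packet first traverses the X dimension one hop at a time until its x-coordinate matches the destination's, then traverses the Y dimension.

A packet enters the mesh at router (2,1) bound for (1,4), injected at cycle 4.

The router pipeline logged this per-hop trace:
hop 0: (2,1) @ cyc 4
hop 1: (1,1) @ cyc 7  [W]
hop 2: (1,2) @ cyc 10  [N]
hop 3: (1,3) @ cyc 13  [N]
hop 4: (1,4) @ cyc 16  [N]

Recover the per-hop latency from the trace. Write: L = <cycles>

L = 3

cyc[1] − cyc[0] = 7 − 4 = 3.
Each hop adds L, hence L = 3.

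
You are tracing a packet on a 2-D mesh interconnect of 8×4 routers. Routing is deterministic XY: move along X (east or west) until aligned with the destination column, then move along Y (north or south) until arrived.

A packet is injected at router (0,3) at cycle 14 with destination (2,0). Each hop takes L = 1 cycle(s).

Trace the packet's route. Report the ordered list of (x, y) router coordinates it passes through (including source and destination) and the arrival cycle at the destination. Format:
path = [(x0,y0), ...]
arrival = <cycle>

path = [(0,3), (1,3), (2,3), (2,2), (2,1), (2,0)]
arrival = 19

#0 — 0,3 | c14
#1 — 1,3 | c15 | E
#2 — 2,3 | c16 | E
#3 — 2,2 | c17 | S
#4 — 2,1 | c18 | S
#5 — 2,0 | c19 | S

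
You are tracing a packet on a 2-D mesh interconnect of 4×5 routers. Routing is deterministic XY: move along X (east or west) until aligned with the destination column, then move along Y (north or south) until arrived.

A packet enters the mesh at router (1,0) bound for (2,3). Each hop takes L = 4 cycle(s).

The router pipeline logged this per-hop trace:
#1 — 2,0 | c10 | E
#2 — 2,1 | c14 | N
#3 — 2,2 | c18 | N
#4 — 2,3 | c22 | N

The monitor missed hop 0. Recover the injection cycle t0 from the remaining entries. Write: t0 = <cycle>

t0 = 6

cyc[1] = 10 and cyc[k] = t0 + k·L for every k.
So t0 = 10 − 1·4 = 6.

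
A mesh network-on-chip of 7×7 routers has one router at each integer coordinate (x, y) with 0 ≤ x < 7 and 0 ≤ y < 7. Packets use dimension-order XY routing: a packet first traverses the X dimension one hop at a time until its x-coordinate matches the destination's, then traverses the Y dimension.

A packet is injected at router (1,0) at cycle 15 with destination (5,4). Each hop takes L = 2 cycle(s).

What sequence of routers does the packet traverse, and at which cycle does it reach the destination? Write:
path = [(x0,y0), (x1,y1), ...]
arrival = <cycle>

src (1,0)  cyc=15
E→(2,0)  cyc=17
E→(3,0)  cyc=19
E→(4,0)  cyc=21
E→(5,0)  cyc=23
N→(5,1)  cyc=25
N→(5,2)  cyc=27
N→(5,3)  cyc=29
N→(5,4)  cyc=31

path = [(1,0), (2,0), (3,0), (4,0), (5,0), (5,1), (5,2), (5,3), (5,4)]
arrival = 31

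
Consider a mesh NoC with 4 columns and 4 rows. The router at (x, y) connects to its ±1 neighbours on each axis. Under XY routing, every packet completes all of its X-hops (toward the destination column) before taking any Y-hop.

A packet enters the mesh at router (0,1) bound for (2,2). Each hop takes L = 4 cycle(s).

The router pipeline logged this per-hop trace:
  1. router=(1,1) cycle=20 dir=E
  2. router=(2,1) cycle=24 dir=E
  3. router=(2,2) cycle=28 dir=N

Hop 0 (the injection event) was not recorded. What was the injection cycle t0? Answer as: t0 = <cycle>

cyc[1] = 20 and cyc[k] = t0 + k·L for every k.
t0 = cyc[1] − L = 20 − 4 = 16.

t0 = 16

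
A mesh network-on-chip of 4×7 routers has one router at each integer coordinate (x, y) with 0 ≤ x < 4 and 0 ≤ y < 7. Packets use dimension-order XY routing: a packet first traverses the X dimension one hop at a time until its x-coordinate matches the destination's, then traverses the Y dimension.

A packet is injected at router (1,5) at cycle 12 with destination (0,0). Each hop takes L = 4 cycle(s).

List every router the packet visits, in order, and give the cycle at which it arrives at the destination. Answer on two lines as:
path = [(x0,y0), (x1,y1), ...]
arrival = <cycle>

path = [(1,5), (0,5), (0,4), (0,3), (0,2), (0,1), (0,0)]
arrival = 36

[0] x=1 y=5 t=12
[1] x=0 y=5 t=16 →W
[2] x=0 y=4 t=20 →S
[3] x=0 y=3 t=24 →S
[4] x=0 y=2 t=28 →S
[5] x=0 y=1 t=32 →S
[6] x=0 y=0 t=36 →S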